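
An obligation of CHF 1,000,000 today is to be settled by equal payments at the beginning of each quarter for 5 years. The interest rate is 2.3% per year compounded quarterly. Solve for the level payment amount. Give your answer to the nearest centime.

CHF 52,770.12

Level annuity due; solve PV = PMT × [(1 − (1+r)^−n)/r] × (1+r) for PMT.
Periodic rate r = 0.023/4 per quarter; n is counted in quarters.
With n = 20: PMT = 1,000,000 / ([(1 − (1+r)^−n)/r] × (1+r)) = CHF 52,770.12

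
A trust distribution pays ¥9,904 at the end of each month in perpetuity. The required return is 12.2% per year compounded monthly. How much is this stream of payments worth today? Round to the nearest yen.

Periodic rate r = 0.122/12 per month.
Level perpetuity: PV = PMT / r = 9,904 / (0.122/12) = ¥974,164.

¥974,164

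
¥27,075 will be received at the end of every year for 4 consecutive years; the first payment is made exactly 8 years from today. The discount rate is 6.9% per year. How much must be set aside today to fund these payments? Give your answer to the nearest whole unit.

¥57,617

Ordinary annuity of 4 payments, first payment at period 8.
Periodic rate r = 0.069 per year.
The ordinary-annuity PV formula values the stream one period before the first payment (period 7); discount that back 7 periods:
PV₀ = 27,075 × [1 − (1+r)^−4] / r × (1+r)^−7 = ¥57,617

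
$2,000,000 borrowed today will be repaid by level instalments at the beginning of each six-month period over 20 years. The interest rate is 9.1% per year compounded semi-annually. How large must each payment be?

Level annuity due; solve PV = PMT × [(1 − (1+r)^−n)/r] × (1+r) for PMT.
Periodic rate r = 0.091/2 per half-year; n is counted in half-years.
With n = 40: PMT = 2,000,000 / ([(1 − (1+r)^−n)/r] × (1+r)) = $104,699.36

$104,699.36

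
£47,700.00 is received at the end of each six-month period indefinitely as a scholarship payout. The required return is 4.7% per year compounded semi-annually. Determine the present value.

Periodic rate r = 0.047/2 per half-year.
Level perpetuity: PV = PMT / r = 47,700 / (0.047/2) = £2,029,787.23.

£2,029,787.23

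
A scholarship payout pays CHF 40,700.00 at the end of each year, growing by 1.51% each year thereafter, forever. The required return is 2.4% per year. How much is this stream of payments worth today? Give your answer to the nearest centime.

Periodic rate r = 0.024 per year.
Growing perpetuity (Gordon): PV = PMT₁ / (r − g) = 40,700 / (r − 0.0151) = CHF 4,573,033.71.

CHF 4,573,033.71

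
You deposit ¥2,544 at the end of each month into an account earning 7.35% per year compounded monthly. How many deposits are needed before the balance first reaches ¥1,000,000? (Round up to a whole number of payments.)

Periodic rate r = 0.0735/12 per month; n is counted in months.
Ordinary annuity FV: 1,000,000 = 2,544 × [((1+r)^n − 1)/r].
(1+r)^n = 1 + 1,000,000 × r / 2,544, so n = ln(1 + 1,000,000·r/2,544) / ln(1+r) = 200.78.
Round up to a whole number of payments: n = 201.

201 payments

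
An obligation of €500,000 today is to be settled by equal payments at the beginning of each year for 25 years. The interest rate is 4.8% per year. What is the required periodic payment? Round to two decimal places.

Level annuity due; solve PV = PMT × [(1 − (1+r)^−n)/r] × (1+r) for PMT.
Periodic rate r = 0.048 per year.
With n = 25: PMT = 500,000 / ([(1 − (1+r)^−n)/r] × (1+r)) = €33,176.00

€33,176.00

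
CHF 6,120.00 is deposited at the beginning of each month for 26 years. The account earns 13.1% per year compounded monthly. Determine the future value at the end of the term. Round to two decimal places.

CHF 16,204,618.98

This is an annuity due: 312 deposits of CHF 6,120.00 at the beginning of each month.
Periodic rate r = 0.131/12 per month; n is counted in months.
FV = PMT × [((1+r)^n − 1)/r] × (1+r) = 6,120 × [(1+r)^312 − 1] / r × (1+r) = CHF 16,204,618.98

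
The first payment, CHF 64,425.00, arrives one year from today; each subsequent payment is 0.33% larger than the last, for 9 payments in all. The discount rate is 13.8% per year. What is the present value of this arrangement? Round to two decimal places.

CHF 324,369.07

Periodic rate r = 0.138 per year.
Growing ordinary annuity: PV = PMT₁ × [1 − ((1+g)/(1+r))^n] / (r − g) = 64,425 × [1 − ((1+0.0033)/(1+r))^9] / (r − 0.0033) = CHF 324,369.07.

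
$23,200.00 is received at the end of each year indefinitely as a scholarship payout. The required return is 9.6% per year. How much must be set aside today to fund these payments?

Periodic rate r = 0.096 per year.
Level perpetuity: PV = PMT / r = 23,200 / (0.096) = $241,666.67.

$241,666.67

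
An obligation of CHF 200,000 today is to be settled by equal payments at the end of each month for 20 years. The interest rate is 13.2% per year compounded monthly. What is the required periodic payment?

Level ordinary annuity; solve PV = PMT × [(1 − (1+r)^−n)/r] for PMT.
Periodic rate r = 0.132/12 per month; n is counted in months.
With n = 240: PMT = 200,000 / ([(1 − (1+r)^−n)/r]) = CHF 2,371.71

CHF 2,371.71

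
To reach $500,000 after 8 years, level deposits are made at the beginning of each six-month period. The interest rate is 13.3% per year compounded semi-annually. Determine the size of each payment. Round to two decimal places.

$17,307.04

Level annuity due; solve FV = PMT × [((1+r)^n − 1)/r] × (1+r) for PMT.
Periodic rate r = 0.133/2 per half-year; n is counted in half-years.
With n = 16: PMT = 500,000 / ([((1+r)^n − 1)/r] × (1+r)) = $17,307.04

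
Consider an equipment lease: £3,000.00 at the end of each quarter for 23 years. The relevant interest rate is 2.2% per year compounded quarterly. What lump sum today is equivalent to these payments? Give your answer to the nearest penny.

£216,142.46

This is an ordinary annuity: 92 payments of £3,000.00 at the end of each quarter.
Periodic rate r = 0.022/4 per quarter; n is counted in quarters.
PV = PMT × [(1 − (1+r)^−n)/r] = 3,000 × [1 − (1+r)^−92] / r = £216,142.46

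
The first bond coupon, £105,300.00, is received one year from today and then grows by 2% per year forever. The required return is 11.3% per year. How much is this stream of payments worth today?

Periodic rate r = 0.113 per year.
Growing perpetuity (Gordon): PV = PMT₁ / (r − g) = 105,300 / (r − 0.02) = £1,132,258.06.

£1,132,258.06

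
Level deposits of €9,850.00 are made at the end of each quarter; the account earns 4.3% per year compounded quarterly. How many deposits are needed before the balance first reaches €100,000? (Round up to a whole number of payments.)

Periodic rate r = 0.043/4 per quarter; n is counted in quarters.
Ordinary annuity FV: 100,000 = 9,850 × [((1+r)^n − 1)/r].
(1+r)^n = 1 + 100,000 × r / 9,850, so n = ln(1 + 100,000·r/9,850) / ln(1+r) = 9.69.
Round up to a whole number of payments: n = 10.

10 payments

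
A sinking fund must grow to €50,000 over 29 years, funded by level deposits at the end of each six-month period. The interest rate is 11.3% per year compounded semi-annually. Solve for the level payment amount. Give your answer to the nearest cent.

€121.59

Level ordinary annuity; solve FV = PMT × [((1+r)^n − 1)/r] for PMT.
Periodic rate r = 0.113/2 per half-year; n is counted in half-years.
With n = 58: PMT = 50,000 / ([((1+r)^n − 1)/r]) = €121.59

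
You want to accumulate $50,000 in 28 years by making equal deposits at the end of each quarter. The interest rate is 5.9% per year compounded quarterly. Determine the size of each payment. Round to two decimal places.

Level ordinary annuity; solve FV = PMT × [((1+r)^n − 1)/r] for PMT.
Periodic rate r = 0.059/4 per quarter; n is counted in quarters.
With n = 112: PMT = 50,000 / ([((1+r)^n − 1)/r]) = $177.50

$177.50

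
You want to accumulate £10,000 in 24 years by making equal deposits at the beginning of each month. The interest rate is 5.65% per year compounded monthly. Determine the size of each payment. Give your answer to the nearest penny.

Level annuity due; solve FV = PMT × [((1+r)^n − 1)/r] × (1+r) for PMT.
Periodic rate r = 0.0565/12 per month; n is counted in months.
With n = 288: PMT = 10,000 / ([((1+r)^n − 1)/r] × (1+r)) = £16.34

£16.34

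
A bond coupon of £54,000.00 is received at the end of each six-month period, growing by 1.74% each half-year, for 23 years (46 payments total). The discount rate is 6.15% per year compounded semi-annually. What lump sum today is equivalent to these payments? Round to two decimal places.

£1,824,302.45

Periodic rate r = 0.0615/2 per half-year; n is counted in half-years.
Growing ordinary annuity: PV = PMT₁ × [1 − ((1+g)/(1+r))^n] / (r − g) = 54,000 × [1 − ((1+0.0174)/(1+r))^46] / (r − 0.0174) = £1,824,302.45.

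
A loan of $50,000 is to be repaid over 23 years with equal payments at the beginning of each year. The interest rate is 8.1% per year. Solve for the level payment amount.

$4,496.17

Level annuity due; solve PV = PMT × [(1 − (1+r)^−n)/r] × (1+r) for PMT.
Periodic rate r = 0.081 per year.
With n = 23: PMT = 50,000 / ([(1 − (1+r)^−n)/r] × (1+r)) = $4,496.17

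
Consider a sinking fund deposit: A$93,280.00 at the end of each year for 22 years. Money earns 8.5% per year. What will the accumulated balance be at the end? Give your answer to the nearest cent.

A$5,506,843.51

This is an ordinary annuity: 22 deposits of A$93,280.00 at the end of each year.
Periodic rate r = 0.085 per year.
FV = PMT × [((1+r)^n − 1)/r] = 93,280 × [(1+r)^22 − 1] / r = A$5,506,843.51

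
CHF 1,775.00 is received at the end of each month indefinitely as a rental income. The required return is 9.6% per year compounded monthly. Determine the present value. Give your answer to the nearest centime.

CHF 221,875.00

Periodic rate r = 0.096/12 per month.
Level perpetuity: PV = PMT / r = 1,775 / (0.096/12) = CHF 221,875.00.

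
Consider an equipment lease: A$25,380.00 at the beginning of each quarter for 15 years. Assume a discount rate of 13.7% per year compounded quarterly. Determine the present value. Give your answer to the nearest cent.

A$664,794.62

This is an annuity due: 60 payments of A$25,380.00 at the beginning of each quarter.
Periodic rate r = 0.137/4 per quarter; n is counted in quarters.
PV = PMT × [(1 − (1+r)^−n)/r] × (1+r) = 25,380 × [1 − (1+r)^−60] / r × (1+r) = A$664,794.62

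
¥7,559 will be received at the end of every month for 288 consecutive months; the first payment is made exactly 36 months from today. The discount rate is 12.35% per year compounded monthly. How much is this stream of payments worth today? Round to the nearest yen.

¥486,370

Ordinary annuity of 288 payments, first payment at period 36.
Periodic rate r = 0.1235/12 per month; n is counted in months.
The ordinary-annuity PV formula values the stream one period before the first payment (period 35); discount that back 35 periods:
PV₀ = 7,559 × [1 − (1+r)^−288] / r × (1+r)^−35 = ¥486,370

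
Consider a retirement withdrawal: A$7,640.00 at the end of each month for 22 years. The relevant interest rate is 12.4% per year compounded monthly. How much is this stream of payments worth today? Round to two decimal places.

This is an ordinary annuity: 264 payments of A$7,640.00 at the end of each month.
Periodic rate r = 0.124/12 per month; n is counted in months.
PV = PMT × [(1 − (1+r)^−n)/r] = 7,640 × [1 − (1+r)^−264] / r = A$690,357.00

A$690,357.00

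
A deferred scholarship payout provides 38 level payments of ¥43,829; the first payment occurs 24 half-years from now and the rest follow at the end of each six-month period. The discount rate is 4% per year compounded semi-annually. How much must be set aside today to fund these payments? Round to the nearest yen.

¥734,902

Ordinary annuity of 38 payments, first payment at period 24.
Periodic rate r = 0.04/2 per half-year; n is counted in half-years.
The ordinary-annuity PV formula values the stream one period before the first payment (period 23); discount that back 23 periods:
PV₀ = 43,829 × [1 − (1+r)^−38] / r × (1+r)^−23 = ¥734,902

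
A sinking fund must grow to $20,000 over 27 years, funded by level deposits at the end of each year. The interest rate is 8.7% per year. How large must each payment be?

$204.46

Level ordinary annuity; solve FV = PMT × [((1+r)^n − 1)/r] for PMT.
Periodic rate r = 0.087 per year.
With n = 27: PMT = 20,000 / ([((1+r)^n − 1)/r]) = $204.46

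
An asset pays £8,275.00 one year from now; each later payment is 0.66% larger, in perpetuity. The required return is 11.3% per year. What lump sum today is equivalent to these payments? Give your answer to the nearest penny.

Periodic rate r = 0.113 per year.
Growing perpetuity (Gordon): PV = PMT₁ / (r − g) = 8,275 / (r − 0.0066) = £77,772.56.

£77,772.56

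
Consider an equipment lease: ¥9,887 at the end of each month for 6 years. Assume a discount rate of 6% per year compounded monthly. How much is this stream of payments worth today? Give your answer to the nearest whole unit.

¥596,577

This is an ordinary annuity: 72 payments of ¥9,887 at the end of each month.
Periodic rate r = 0.06/12 per month; n is counted in months.
PV = PMT × [(1 − (1+r)^−n)/r] = 9,887 × [1 − (1+r)^−72] / r = ¥596,577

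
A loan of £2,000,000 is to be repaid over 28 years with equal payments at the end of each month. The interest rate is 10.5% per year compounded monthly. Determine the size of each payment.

Level ordinary annuity; solve PV = PMT × [(1 − (1+r)^−n)/r] for PMT.
Periodic rate r = 0.105/12 per month; n is counted in months.
With n = 336: PMT = 2,000,000 / ([(1 − (1+r)^−n)/r]) = £18,490.07

£18,490.07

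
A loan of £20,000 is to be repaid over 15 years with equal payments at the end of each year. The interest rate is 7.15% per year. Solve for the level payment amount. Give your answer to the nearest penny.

£2,216.74

Level ordinary annuity; solve PV = PMT × [(1 − (1+r)^−n)/r] for PMT.
Periodic rate r = 0.0715 per year.
With n = 15: PMT = 20,000 / ([(1 − (1+r)^−n)/r]) = £2,216.74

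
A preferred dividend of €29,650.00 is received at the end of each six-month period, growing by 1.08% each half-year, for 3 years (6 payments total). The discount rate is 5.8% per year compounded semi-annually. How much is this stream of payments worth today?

€165,419.57

Periodic rate r = 0.058/2 per half-year; n is counted in half-years.
Growing ordinary annuity: PV = PMT₁ × [1 − ((1+g)/(1+r))^n] / (r − g) = 29,650 × [1 − ((1+0.0108)/(1+r))^6] / (r − 0.0108) = €165,419.57.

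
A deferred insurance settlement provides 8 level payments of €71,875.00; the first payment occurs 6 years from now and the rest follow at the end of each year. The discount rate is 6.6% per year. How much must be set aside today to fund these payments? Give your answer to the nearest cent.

€316,680.29

Ordinary annuity of 8 payments, first payment at period 6.
Periodic rate r = 0.066 per year.
The ordinary-annuity PV formula values the stream one period before the first payment (period 5); discount that back 5 periods:
PV₀ = 71,875 × [1 − (1+r)^−8] / r × (1+r)^−5 = €316,680.29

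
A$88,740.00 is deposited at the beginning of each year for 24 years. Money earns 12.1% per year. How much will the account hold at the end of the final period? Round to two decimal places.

This is an annuity due: 24 deposits of A$88,740.00 at the beginning of each year.
Periodic rate r = 0.121 per year.
FV = PMT × [((1+r)^n − 1)/r] × (1+r) = 88,740 × [(1+r)^24 − 1] / r × (1+r) = A$11,926,820.13

A$11,926,820.13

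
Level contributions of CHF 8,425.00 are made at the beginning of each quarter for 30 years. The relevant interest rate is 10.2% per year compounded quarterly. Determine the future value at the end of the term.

This is an annuity due: 120 deposits of CHF 8,425.00 at the beginning of each quarter.
Periodic rate r = 0.102/4 per quarter; n is counted in quarters.
FV = PMT × [((1+r)^n − 1)/r] × (1+r) = 8,425 × [(1+r)^120 − 1] / r × (1+r) = CHF 6,615,350.52

CHF 6,615,350.52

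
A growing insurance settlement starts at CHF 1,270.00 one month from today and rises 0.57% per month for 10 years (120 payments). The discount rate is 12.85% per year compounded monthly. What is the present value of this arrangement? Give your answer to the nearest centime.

Periodic rate r = 0.1285/12 per month; n is counted in months.
Growing ordinary annuity: PV = PMT₁ × [1 − ((1+g)/(1+r))^n] / (r − g) = 1,270 × [1 − ((1+0.0057)/(1+r))^120] / (r − 0.0057) = CHF 113,868.84.

CHF 113,868.84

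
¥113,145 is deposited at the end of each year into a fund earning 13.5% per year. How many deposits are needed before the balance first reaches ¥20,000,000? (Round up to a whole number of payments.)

Periodic rate r = 0.135 per year.
Ordinary annuity FV: 20,000,000 = 113,145 × [((1+r)^n − 1)/r].
(1+r)^n = 1 + 20,000,000 × r / 113,145, so n = ln(1 + 20,000,000·r/113,145) / ln(1+r) = 25.38.
Round up to a whole number of payments: n = 26.

26 payments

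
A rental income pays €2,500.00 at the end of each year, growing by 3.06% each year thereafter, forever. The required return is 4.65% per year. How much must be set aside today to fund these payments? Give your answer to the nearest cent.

Periodic rate r = 0.0465 per year.
Growing perpetuity (Gordon): PV = PMT₁ / (r − g) = 2,500 / (r − 0.0306) = €157,232.70.

€157,232.70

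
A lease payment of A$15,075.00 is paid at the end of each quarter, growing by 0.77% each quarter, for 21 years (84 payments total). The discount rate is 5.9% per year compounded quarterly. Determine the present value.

A$947,788.32

Periodic rate r = 0.059/4 per quarter; n is counted in quarters.
Growing ordinary annuity: PV = PMT₁ × [1 − ((1+g)/(1+r))^n] / (r − g) = 15,075 × [1 − ((1+0.0077)/(1+r))^84] / (r − 0.0077) = A$947,788.32.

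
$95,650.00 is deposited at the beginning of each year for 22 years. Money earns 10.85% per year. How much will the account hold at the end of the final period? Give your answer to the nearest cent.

This is an annuity due: 22 deposits of $95,650.00 at the beginning of each year.
Periodic rate r = 0.1085 per year.
FV = PMT × [((1+r)^n − 1)/r] × (1+r) = 95,650 × [(1+r)^22 − 1] / r × (1+r) = $8,445,502.99

$8,445,502.99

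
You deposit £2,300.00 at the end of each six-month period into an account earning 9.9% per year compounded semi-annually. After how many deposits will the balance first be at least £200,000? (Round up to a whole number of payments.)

Periodic rate r = 0.099/2 per half-year; n is counted in half-years.
Ordinary annuity FV: 200,000 = 2,300 × [((1+r)^n − 1)/r].
(1+r)^n = 1 + 200,000 × r / 2,300, so n = ln(1 + 200,000·r/2,300) / ln(1+r) = 34.54.
Round up to a whole number of payments: n = 35.

35 payments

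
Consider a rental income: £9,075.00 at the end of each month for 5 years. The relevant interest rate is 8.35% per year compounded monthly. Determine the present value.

£443,888.73

This is an ordinary annuity: 60 payments of £9,075.00 at the end of each month.
Periodic rate r = 0.0835/12 per month; n is counted in months.
PV = PMT × [(1 − (1+r)^−n)/r] = 9,075 × [1 − (1+r)^−60] / r = £443,888.73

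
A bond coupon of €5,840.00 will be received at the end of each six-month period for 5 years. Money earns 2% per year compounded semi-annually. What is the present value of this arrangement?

This is an ordinary annuity: 10 payments of €5,840.00 at the end of each six-month period.
Periodic rate r = 0.02/2 per half-year; n is counted in half-years.
PV = PMT × [(1 − (1+r)^−n)/r] = 5,840 × [1 − (1+r)^−10] / r = €55,312.42

€55,312.42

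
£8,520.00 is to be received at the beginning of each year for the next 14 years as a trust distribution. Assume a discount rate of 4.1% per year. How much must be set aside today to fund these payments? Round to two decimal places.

£93,072.23

This is an annuity due: 14 payments of £8,520.00 at the beginning of each year.
Periodic rate r = 0.041 per year.
PV = PMT × [(1 − (1+r)^−n)/r] × (1+r) = 8,520 × [1 − (1+r)^−14] / r × (1+r) = £93,072.23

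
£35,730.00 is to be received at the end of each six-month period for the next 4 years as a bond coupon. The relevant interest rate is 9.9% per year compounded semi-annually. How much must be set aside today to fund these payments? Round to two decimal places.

This is an ordinary annuity: 8 payments of £35,730.00 at the end of each six-month period.
Periodic rate r = 0.099/2 per half-year; n is counted in half-years.
PV = PMT × [(1 − (1+r)^−n)/r] = 35,730 × [1 − (1+r)^−8] / r = £231,398.07

£231,398.07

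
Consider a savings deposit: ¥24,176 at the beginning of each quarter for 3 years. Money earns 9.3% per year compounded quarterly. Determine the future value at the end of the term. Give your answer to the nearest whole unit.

This is an annuity due: 12 deposits of ¥24,176 at the beginning of each quarter.
Periodic rate r = 0.093/4 per quarter; n is counted in quarters.
FV = PMT × [((1+r)^n − 1)/r] × (1+r) = 24,176 × [(1+r)^12 − 1] / r × (1+r) = ¥337,919

¥337,919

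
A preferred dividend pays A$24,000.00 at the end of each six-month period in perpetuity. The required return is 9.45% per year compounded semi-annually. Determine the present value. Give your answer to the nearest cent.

A$507,936.51

Periodic rate r = 0.0945/2 per half-year.
Level perpetuity: PV = PMT / r = 24,000 / (0.0945/2) = A$507,936.51.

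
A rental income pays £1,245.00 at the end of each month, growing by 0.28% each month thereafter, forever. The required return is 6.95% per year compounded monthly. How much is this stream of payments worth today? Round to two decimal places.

Periodic rate r = 0.0695/12 per month.
Growing perpetuity (Gordon): PV = PMT₁ / (r − g) = 1,245 / (r − 0.0028) = £416,155.99.

£416,155.99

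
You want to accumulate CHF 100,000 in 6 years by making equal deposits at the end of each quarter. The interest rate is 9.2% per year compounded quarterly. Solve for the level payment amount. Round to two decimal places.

CHF 3,168.49

Level ordinary annuity; solve FV = PMT × [((1+r)^n − 1)/r] for PMT.
Periodic rate r = 0.092/4 per quarter; n is counted in quarters.
With n = 24: PMT = 100,000 / ([((1+r)^n − 1)/r]) = CHF 3,168.49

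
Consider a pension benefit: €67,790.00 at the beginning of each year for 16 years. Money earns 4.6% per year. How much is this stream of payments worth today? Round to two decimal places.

This is an annuity due: 16 payments of €67,790.00 at the beginning of each year.
Periodic rate r = 0.046 per year.
PV = PMT × [(1 − (1+r)^−n)/r] × (1+r) = 67,790 × [1 − (1+r)^−16] / r × (1+r) = €790,844.22

€790,844.22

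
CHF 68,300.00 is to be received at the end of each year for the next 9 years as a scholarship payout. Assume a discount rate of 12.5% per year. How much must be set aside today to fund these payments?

This is an ordinary annuity: 9 payments of CHF 68,300.00 at the end of each year.
Periodic rate r = 0.125 per year.
PV = PMT × [(1 − (1+r)^−n)/r] = 68,300 × [1 − (1+r)^−9] / r = CHF 357,105.50

CHF 357,105.50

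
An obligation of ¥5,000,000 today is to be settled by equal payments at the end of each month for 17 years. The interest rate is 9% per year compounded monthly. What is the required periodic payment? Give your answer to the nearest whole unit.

Level ordinary annuity; solve PV = PMT × [(1 − (1+r)^−n)/r] for PMT.
Periodic rate r = 0.09/12 per month; n is counted in months.
With n = 204: PMT = 5,000,000 / ([(1 − (1+r)^−n)/r]) = ¥47,940

¥47,940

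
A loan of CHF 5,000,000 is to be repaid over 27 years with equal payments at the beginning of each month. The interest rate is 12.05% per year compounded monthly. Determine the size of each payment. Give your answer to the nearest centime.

Level annuity due; solve PV = PMT × [(1 − (1+r)^−n)/r] × (1+r) for PMT.
Periodic rate r = 0.1205/12 per month; n is counted in months.
With n = 324: PMT = 5,000,000 / ([(1 − (1+r)^−n)/r] × (1+r)) = CHF 51,741.09

CHF 51,741.09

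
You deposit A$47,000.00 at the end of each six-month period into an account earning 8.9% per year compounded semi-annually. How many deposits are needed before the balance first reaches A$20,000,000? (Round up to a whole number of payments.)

Periodic rate r = 0.089/2 per half-year; n is counted in half-years.
Ordinary annuity FV: 20,000,000 = 47,000 × [((1+r)^n − 1)/r].
(1+r)^n = 1 + 20,000,000 × r / 47,000, so n = ln(1 + 20,000,000·r/47,000) / ln(1+r) = 68.73.
Round up to a whole number of payments: n = 69.

69 payments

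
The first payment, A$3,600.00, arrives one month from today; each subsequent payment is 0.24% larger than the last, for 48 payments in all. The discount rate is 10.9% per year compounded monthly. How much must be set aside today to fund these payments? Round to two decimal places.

Periodic rate r = 0.109/12 per month; n is counted in months.
Growing ordinary annuity: PV = PMT₁ × [1 − ((1+g)/(1+r))^n] / (r − g) = 3,600 × [1 − ((1+0.0024)/(1+r))^48] / (r − 0.0024) = A$147,107.57.

A$147,107.57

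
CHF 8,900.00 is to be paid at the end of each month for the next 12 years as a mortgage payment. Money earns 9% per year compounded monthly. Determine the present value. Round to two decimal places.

CHF 782,052.72

This is an ordinary annuity: 144 payments of CHF 8,900.00 at the end of each month.
Periodic rate r = 0.09/12 per month; n is counted in months.
PV = PMT × [(1 − (1+r)^−n)/r] = 8,900 × [1 − (1+r)^−144] / r = CHF 782,052.72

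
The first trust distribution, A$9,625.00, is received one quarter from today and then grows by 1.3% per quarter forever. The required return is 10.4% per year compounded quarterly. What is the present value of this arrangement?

Periodic rate r = 0.104/4 per quarter.
Growing perpetuity (Gordon): PV = PMT₁ / (r − g) = 9,625 / (r − 0.013) = A$740,384.62.

A$740,384.62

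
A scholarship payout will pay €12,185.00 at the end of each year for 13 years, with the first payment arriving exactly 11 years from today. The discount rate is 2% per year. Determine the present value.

€113,437.71

Ordinary annuity of 13 payments, first payment at period 11.
Periodic rate r = 0.02 per year.
The ordinary-annuity PV formula values the stream one period before the first payment (period 10); discount that back 10 periods:
PV₀ = 12,185 × [1 − (1+r)^−13] / r × (1+r)^−10 = €113,437.71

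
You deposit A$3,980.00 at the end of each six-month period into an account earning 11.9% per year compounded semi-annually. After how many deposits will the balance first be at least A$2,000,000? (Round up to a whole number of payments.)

60 payments

Periodic rate r = 0.119/2 per half-year; n is counted in half-years.
Ordinary annuity FV: 2,000,000 = 3,980 × [((1+r)^n − 1)/r].
(1+r)^n = 1 + 2,000,000 × r / 3,980, so n = ln(1 + 2,000,000·r/3,980) / ln(1+r) = 59.36.
Round up to a whole number of payments: n = 60.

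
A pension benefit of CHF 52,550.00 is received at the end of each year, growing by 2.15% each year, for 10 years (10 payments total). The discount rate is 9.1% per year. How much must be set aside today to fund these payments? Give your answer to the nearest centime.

Periodic rate r = 0.091 per year.
Growing ordinary annuity: PV = PMT₁ × [1 − ((1+g)/(1+r))^n] / (r − g) = 52,550 × [1 − ((1+0.0215)/(1+r))^10] / (r − 0.0215) = CHF 364,622.00.

CHF 364,622.00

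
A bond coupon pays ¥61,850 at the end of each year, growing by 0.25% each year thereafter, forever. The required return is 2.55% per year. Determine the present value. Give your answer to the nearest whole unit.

¥2,689,130

Periodic rate r = 0.0255 per year.
Growing perpetuity (Gordon): PV = PMT₁ / (r − g) = 61,850 / (r − 0.0025) = ¥2,689,130.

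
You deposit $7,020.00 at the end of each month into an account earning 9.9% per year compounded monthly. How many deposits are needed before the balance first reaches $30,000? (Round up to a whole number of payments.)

5 payments

Periodic rate r = 0.099/12 per month; n is counted in months.
Ordinary annuity FV: 30,000 = 7,020 × [((1+r)^n − 1)/r].
(1+r)^n = 1 + 30,000 × r / 7,020, so n = ln(1 + 30,000·r/7,020) / ln(1+r) = 4.22.
Round up to a whole number of payments: n = 5.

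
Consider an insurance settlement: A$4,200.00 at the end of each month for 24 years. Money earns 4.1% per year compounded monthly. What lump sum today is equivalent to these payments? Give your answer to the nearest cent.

A$768,980.67

This is an ordinary annuity: 288 payments of A$4,200.00 at the end of each month.
Periodic rate r = 0.041/12 per month; n is counted in months.
PV = PMT × [(1 − (1+r)^−n)/r] = 4,200 × [1 − (1+r)^−288] / r = A$768,980.67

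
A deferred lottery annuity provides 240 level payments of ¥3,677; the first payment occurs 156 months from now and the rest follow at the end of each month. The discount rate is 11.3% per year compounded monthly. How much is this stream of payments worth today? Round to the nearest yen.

Ordinary annuity of 240 payments, first payment at period 156.
Periodic rate r = 0.113/12 per month; n is counted in months.
The ordinary-annuity PV formula values the stream one period before the first payment (period 155); discount that back 155 periods:
PV₀ = 3,677 × [1 − (1+r)^−240] / r × (1+r)^−155 = ¥81,710

¥81,710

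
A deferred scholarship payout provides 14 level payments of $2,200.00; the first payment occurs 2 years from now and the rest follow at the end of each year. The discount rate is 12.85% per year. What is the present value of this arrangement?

Ordinary annuity of 14 payments, first payment at period 2.
Periodic rate r = 0.1285 per year.
The ordinary-annuity PV formula values the stream one period before the first payment (period 1); discount that back 1 periods:
PV₀ = 2,200 × [1 − (1+r)^−14] / r × (1+r)^−1 = $12,378.61

$12,378.61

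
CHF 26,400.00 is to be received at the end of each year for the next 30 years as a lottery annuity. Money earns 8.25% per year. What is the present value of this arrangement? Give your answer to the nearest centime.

This is an ordinary annuity: 30 payments of CHF 26,400.00 at the end of each year.
Periodic rate r = 0.0825 per year.
PV = PMT × [(1 − (1+r)^−n)/r] = 26,400 × [1 − (1+r)^−30] / r = CHF 290,330.32

CHF 290,330.32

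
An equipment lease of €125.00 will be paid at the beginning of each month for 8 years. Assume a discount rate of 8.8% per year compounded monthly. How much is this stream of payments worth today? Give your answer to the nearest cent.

This is an annuity due: 96 payments of €125.00 at the beginning of each month.
Periodic rate r = 0.088/12 per month; n is counted in months.
PV = PMT × [(1 − (1+r)^−n)/r] × (1+r) = 125 × [1 − (1+r)^−96] / r × (1+r) = €8,656.05

€8,656.05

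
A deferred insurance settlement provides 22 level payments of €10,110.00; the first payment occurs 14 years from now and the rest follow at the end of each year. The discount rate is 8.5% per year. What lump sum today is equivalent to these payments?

Ordinary annuity of 22 payments, first payment at period 14.
Periodic rate r = 0.085 per year.
The ordinary-annuity PV formula values the stream one period before the first payment (period 13); discount that back 13 periods:
PV₀ = 10,110 × [1 − (1+r)^−22] / r × (1+r)^−13 = €34,341.92

€34,341.92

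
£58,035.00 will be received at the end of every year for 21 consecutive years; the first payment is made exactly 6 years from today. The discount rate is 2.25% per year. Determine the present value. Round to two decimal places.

Ordinary annuity of 21 payments, first payment at period 6.
Periodic rate r = 0.0225 per year.
The ordinary-annuity PV formula values the stream one period before the first payment (period 5); discount that back 5 periods:
PV₀ = 58,035 × [1 − (1+r)^−21] / r × (1+r)^−5 = £861,451.81

£861,451.81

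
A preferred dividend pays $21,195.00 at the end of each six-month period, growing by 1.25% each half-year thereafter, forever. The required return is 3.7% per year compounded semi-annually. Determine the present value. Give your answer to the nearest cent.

Periodic rate r = 0.037/2 per half-year.
Growing perpetuity (Gordon): PV = PMT₁ / (r − g) = 21,195 / (r − 0.0125) = $3,532,500.00.

$3,532,500.00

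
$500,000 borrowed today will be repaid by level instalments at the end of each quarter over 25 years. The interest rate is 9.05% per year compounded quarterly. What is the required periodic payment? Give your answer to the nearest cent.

Level ordinary annuity; solve PV = PMT × [(1 − (1+r)^−n)/r] for PMT.
Periodic rate r = 0.0905/4 per quarter; n is counted in quarters.
With n = 100: PMT = 500,000 / ([(1 − (1+r)^−n)/r]) = $12,664.40

$12,664.40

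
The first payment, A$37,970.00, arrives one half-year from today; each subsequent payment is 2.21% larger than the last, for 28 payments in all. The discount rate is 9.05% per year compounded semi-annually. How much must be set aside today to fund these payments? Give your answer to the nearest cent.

Periodic rate r = 0.0905/2 per half-year; n is counted in half-years.
Growing ordinary annuity: PV = PMT₁ × [1 − ((1+g)/(1+r))^n] / (r − g) = 37,970 × [1 − ((1+0.0221)/(1+r))^28] / (r − 0.0221) = A$764,101.31.

A$764,101.31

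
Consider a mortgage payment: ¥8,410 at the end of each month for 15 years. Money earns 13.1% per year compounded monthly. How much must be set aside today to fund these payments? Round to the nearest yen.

This is an ordinary annuity: 180 payments of ¥8,410 at the end of each month.
Periodic rate r = 0.131/12 per month; n is counted in months.
PV = PMT × [(1 − (1+r)^−n)/r] = 8,410 × [1 − (1+r)^−180] / r = ¥661,252

¥661,252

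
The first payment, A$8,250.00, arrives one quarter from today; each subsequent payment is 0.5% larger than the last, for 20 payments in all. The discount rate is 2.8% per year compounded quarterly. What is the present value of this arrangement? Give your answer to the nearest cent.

Periodic rate r = 0.028/4 per quarter; n is counted in quarters.
Growing ordinary annuity: PV = PMT₁ × [1 − ((1+g)/(1+r))^n] / (r − g) = 8,250 × [1 − ((1+0.005)/(1+r))^20] / (r − 0.005) = A$160,797.99.

A$160,797.99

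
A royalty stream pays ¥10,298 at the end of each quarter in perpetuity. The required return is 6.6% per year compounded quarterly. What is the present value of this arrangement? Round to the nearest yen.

¥624,121

Periodic rate r = 0.066/4 per quarter.
Level perpetuity: PV = PMT / r = 10,298 / (0.066/4) = ¥624,121.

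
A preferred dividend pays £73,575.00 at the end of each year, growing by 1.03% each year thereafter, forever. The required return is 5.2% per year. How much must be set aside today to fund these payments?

Periodic rate r = 0.052 per year.
Growing perpetuity (Gordon): PV = PMT₁ / (r − g) = 73,575 / (r − 0.0103) = £1,764,388.49.

£1,764,388.49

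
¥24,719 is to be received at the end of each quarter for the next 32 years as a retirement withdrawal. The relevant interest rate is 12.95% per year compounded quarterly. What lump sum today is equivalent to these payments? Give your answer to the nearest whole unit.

¥750,590

This is an ordinary annuity: 128 payments of ¥24,719 at the end of each quarter.
Periodic rate r = 0.1295/4 per quarter; n is counted in quarters.
PV = PMT × [(1 − (1+r)^−n)/r] = 24,719 × [1 − (1+r)^−128] / r = ¥750,590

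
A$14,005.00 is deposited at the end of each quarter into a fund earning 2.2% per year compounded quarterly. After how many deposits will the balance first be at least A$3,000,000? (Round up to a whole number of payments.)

Periodic rate r = 0.022/4 per quarter; n is counted in quarters.
Ordinary annuity FV: 3,000,000 = 14,005 × [((1+r)^n − 1)/r].
(1+r)^n = 1 + 3,000,000 × r / 14,005, so n = ln(1 + 3,000,000·r/14,005) / ln(1+r) = 141.93.
Round up to a whole number of payments: n = 142.

142 payments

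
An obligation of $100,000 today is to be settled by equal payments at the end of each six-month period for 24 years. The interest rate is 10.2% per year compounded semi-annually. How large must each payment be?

$5,615.80

Level ordinary annuity; solve PV = PMT × [(1 − (1+r)^−n)/r] for PMT.
Periodic rate r = 0.102/2 per half-year; n is counted in half-years.
With n = 48: PMT = 100,000 / ([(1 − (1+r)^−n)/r]) = $5,615.80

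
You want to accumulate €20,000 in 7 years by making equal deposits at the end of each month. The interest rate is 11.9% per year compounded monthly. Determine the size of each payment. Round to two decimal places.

Level ordinary annuity; solve FV = PMT × [((1+r)^n − 1)/r] for PMT.
Periodic rate r = 0.119/12 per month; n is counted in months.
With n = 84: PMT = 20,000 / ([((1+r)^n − 1)/r]) = €153.65

€153.65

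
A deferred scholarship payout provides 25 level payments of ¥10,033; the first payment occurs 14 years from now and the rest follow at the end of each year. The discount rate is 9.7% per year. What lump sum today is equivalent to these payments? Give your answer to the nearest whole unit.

¥27,976

Ordinary annuity of 25 payments, first payment at period 14.
Periodic rate r = 0.097 per year.
The ordinary-annuity PV formula values the stream one period before the first payment (period 13); discount that back 13 periods:
PV₀ = 10,033 × [1 − (1+r)^−25] / r × (1+r)^−13 = ¥27,976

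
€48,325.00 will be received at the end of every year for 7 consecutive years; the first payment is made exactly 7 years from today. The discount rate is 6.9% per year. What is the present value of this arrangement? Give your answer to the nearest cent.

€175,126.83

Ordinary annuity of 7 payments, first payment at period 7.
Periodic rate r = 0.069 per year.
The ordinary-annuity PV formula values the stream one period before the first payment (period 6); discount that back 6 periods:
PV₀ = 48,325 × [1 − (1+r)^−7] / r × (1+r)^−6 = €175,126.83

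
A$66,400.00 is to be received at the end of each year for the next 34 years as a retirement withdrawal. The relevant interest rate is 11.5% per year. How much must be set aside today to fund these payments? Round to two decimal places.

A$563,131.13

This is an ordinary annuity: 34 payments of A$66,400.00 at the end of each year.
Periodic rate r = 0.115 per year.
PV = PMT × [(1 − (1+r)^−n)/r] = 66,400 × [1 − (1+r)^−34] / r = A$563,131.13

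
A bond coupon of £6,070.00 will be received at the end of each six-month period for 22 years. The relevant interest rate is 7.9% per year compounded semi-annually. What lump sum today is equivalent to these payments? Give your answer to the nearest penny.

£125,725.26

This is an ordinary annuity: 44 payments of £6,070.00 at the end of each six-month period.
Periodic rate r = 0.079/2 per half-year; n is counted in half-years.
PV = PMT × [(1 − (1+r)^−n)/r] = 6,070 × [1 − (1+r)^−44] / r = £125,725.26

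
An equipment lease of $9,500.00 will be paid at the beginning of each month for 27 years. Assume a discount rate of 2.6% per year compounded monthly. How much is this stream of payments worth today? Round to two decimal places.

This is an annuity due: 324 payments of $9,500.00 at the beginning of each month.
Periodic rate r = 0.026/12 per month; n is counted in months.
PV = PMT × [(1 − (1+r)^−n)/r] × (1+r) = 9,500 × [1 − (1+r)^−324] / r × (1+r) = $2,214,767.63

$2,214,767.63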